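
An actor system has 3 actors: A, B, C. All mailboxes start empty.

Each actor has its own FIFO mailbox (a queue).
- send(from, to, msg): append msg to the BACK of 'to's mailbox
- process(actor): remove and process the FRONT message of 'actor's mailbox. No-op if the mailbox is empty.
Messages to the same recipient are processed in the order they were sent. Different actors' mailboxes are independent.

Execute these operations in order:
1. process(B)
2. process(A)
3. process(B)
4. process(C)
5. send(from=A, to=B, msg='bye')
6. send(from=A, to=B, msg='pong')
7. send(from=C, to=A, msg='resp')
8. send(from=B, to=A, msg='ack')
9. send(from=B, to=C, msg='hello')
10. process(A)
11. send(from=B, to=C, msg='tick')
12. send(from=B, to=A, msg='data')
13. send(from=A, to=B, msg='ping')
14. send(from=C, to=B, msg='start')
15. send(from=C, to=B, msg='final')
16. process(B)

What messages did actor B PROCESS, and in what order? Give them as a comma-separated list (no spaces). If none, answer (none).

After 1 (process(B)): A:[] B:[] C:[]
After 2 (process(A)): A:[] B:[] C:[]
After 3 (process(B)): A:[] B:[] C:[]
After 4 (process(C)): A:[] B:[] C:[]
After 5 (send(from=A, to=B, msg='bye')): A:[] B:[bye] C:[]
After 6 (send(from=A, to=B, msg='pong')): A:[] B:[bye,pong] C:[]
After 7 (send(from=C, to=A, msg='resp')): A:[resp] B:[bye,pong] C:[]
After 8 (send(from=B, to=A, msg='ack')): A:[resp,ack] B:[bye,pong] C:[]
After 9 (send(from=B, to=C, msg='hello')): A:[resp,ack] B:[bye,pong] C:[hello]
After 10 (process(A)): A:[ack] B:[bye,pong] C:[hello]
After 11 (send(from=B, to=C, msg='tick')): A:[ack] B:[bye,pong] C:[hello,tick]
After 12 (send(from=B, to=A, msg='data')): A:[ack,data] B:[bye,pong] C:[hello,tick]
After 13 (send(from=A, to=B, msg='ping')): A:[ack,data] B:[bye,pong,ping] C:[hello,tick]
After 14 (send(from=C, to=B, msg='start')): A:[ack,data] B:[bye,pong,ping,start] C:[hello,tick]
After 15 (send(from=C, to=B, msg='final')): A:[ack,data] B:[bye,pong,ping,start,final] C:[hello,tick]
After 16 (process(B)): A:[ack,data] B:[pong,ping,start,final] C:[hello,tick]

Answer: bye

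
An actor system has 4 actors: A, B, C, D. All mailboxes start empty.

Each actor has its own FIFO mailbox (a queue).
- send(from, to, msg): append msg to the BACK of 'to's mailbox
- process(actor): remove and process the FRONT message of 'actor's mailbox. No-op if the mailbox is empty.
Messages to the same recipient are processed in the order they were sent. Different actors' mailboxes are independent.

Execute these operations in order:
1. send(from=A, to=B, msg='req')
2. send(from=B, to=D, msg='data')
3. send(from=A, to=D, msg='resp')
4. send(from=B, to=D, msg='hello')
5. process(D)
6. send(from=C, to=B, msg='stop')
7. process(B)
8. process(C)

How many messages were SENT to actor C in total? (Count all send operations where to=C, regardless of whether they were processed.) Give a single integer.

After 1 (send(from=A, to=B, msg='req')): A:[] B:[req] C:[] D:[]
After 2 (send(from=B, to=D, msg='data')): A:[] B:[req] C:[] D:[data]
After 3 (send(from=A, to=D, msg='resp')): A:[] B:[req] C:[] D:[data,resp]
After 4 (send(from=B, to=D, msg='hello')): A:[] B:[req] C:[] D:[data,resp,hello]
After 5 (process(D)): A:[] B:[req] C:[] D:[resp,hello]
After 6 (send(from=C, to=B, msg='stop')): A:[] B:[req,stop] C:[] D:[resp,hello]
After 7 (process(B)): A:[] B:[stop] C:[] D:[resp,hello]
After 8 (process(C)): A:[] B:[stop] C:[] D:[resp,hello]

Answer: 0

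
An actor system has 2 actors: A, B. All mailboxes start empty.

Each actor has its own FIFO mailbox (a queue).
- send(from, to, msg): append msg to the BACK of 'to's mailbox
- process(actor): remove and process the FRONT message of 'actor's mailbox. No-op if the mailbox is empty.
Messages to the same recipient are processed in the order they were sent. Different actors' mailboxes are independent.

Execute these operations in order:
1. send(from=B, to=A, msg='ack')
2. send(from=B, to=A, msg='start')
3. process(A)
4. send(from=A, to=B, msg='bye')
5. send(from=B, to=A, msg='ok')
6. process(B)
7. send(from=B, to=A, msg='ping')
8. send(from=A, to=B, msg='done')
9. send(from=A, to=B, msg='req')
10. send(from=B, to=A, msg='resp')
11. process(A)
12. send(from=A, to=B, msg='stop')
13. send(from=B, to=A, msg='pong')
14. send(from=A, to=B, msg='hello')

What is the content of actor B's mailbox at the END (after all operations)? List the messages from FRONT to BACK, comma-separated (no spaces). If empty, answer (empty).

Answer: done,req,stop,hello

Derivation:
After 1 (send(from=B, to=A, msg='ack')): A:[ack] B:[]
After 2 (send(from=B, to=A, msg='start')): A:[ack,start] B:[]
After 3 (process(A)): A:[start] B:[]
After 4 (send(from=A, to=B, msg='bye')): A:[start] B:[bye]
After 5 (send(from=B, to=A, msg='ok')): A:[start,ok] B:[bye]
After 6 (process(B)): A:[start,ok] B:[]
After 7 (send(from=B, to=A, msg='ping')): A:[start,ok,ping] B:[]
After 8 (send(from=A, to=B, msg='done')): A:[start,ok,ping] B:[done]
After 9 (send(from=A, to=B, msg='req')): A:[start,ok,ping] B:[done,req]
After 10 (send(from=B, to=A, msg='resp')): A:[start,ok,ping,resp] B:[done,req]
After 11 (process(A)): A:[ok,ping,resp] B:[done,req]
After 12 (send(from=A, to=B, msg='stop')): A:[ok,ping,resp] B:[done,req,stop]
After 13 (send(from=B, to=A, msg='pong')): A:[ok,ping,resp,pong] B:[done,req,stop]
After 14 (send(from=A, to=B, msg='hello')): A:[ok,ping,resp,pong] B:[done,req,stop,hello]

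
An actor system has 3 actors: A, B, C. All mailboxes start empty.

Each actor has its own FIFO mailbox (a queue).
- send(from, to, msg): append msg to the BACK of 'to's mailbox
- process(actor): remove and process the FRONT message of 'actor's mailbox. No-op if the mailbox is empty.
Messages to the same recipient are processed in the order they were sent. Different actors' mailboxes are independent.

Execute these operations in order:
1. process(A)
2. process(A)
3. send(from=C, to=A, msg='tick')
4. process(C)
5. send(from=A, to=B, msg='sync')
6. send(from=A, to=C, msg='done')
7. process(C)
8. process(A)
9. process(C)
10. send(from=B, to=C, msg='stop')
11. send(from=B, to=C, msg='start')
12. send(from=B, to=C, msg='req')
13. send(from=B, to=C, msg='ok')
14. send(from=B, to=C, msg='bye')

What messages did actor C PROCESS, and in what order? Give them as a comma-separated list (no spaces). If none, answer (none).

After 1 (process(A)): A:[] B:[] C:[]
After 2 (process(A)): A:[] B:[] C:[]
After 3 (send(from=C, to=A, msg='tick')): A:[tick] B:[] C:[]
After 4 (process(C)): A:[tick] B:[] C:[]
After 5 (send(from=A, to=B, msg='sync')): A:[tick] B:[sync] C:[]
After 6 (send(from=A, to=C, msg='done')): A:[tick] B:[sync] C:[done]
After 7 (process(C)): A:[tick] B:[sync] C:[]
After 8 (process(A)): A:[] B:[sync] C:[]
After 9 (process(C)): A:[] B:[sync] C:[]
After 10 (send(from=B, to=C, msg='stop')): A:[] B:[sync] C:[stop]
After 11 (send(from=B, to=C, msg='start')): A:[] B:[sync] C:[stop,start]
After 12 (send(from=B, to=C, msg='req')): A:[] B:[sync] C:[stop,start,req]
After 13 (send(from=B, to=C, msg='ok')): A:[] B:[sync] C:[stop,start,req,ok]
After 14 (send(from=B, to=C, msg='bye')): A:[] B:[sync] C:[stop,start,req,ok,bye]

Answer: done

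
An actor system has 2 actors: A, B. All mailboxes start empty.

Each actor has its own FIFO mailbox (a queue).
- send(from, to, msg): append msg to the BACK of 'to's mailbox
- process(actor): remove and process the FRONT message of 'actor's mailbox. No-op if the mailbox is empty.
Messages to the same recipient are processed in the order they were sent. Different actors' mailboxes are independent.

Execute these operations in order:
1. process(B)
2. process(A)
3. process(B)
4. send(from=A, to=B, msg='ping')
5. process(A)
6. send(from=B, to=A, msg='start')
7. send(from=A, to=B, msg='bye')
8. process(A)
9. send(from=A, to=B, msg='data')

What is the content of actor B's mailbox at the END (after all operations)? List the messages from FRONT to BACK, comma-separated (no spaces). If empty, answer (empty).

Answer: ping,bye,data

Derivation:
After 1 (process(B)): A:[] B:[]
After 2 (process(A)): A:[] B:[]
After 3 (process(B)): A:[] B:[]
After 4 (send(from=A, to=B, msg='ping')): A:[] B:[ping]
After 5 (process(A)): A:[] B:[ping]
After 6 (send(from=B, to=A, msg='start')): A:[start] B:[ping]
After 7 (send(from=A, to=B, msg='bye')): A:[start] B:[ping,bye]
After 8 (process(A)): A:[] B:[ping,bye]
After 9 (send(from=A, to=B, msg='data')): A:[] B:[ping,bye,data]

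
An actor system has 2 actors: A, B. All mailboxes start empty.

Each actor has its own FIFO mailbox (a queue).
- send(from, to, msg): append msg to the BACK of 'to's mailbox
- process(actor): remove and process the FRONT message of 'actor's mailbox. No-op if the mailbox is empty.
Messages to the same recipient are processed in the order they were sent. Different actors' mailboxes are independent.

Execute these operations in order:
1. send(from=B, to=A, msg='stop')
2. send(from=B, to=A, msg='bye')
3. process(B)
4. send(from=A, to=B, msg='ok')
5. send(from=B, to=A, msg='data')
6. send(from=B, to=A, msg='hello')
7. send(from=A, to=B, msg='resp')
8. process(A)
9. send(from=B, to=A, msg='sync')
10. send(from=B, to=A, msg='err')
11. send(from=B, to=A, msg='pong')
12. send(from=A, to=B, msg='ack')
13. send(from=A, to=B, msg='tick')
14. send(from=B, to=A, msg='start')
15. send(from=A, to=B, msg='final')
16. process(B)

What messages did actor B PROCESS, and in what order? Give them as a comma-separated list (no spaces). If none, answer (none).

After 1 (send(from=B, to=A, msg='stop')): A:[stop] B:[]
After 2 (send(from=B, to=A, msg='bye')): A:[stop,bye] B:[]
After 3 (process(B)): A:[stop,bye] B:[]
After 4 (send(from=A, to=B, msg='ok')): A:[stop,bye] B:[ok]
After 5 (send(from=B, to=A, msg='data')): A:[stop,bye,data] B:[ok]
After 6 (send(from=B, to=A, msg='hello')): A:[stop,bye,data,hello] B:[ok]
After 7 (send(from=A, to=B, msg='resp')): A:[stop,bye,data,hello] B:[ok,resp]
After 8 (process(A)): A:[bye,data,hello] B:[ok,resp]
After 9 (send(from=B, to=A, msg='sync')): A:[bye,data,hello,sync] B:[ok,resp]
After 10 (send(from=B, to=A, msg='err')): A:[bye,data,hello,sync,err] B:[ok,resp]
After 11 (send(from=B, to=A, msg='pong')): A:[bye,data,hello,sync,err,pong] B:[ok,resp]
After 12 (send(from=A, to=B, msg='ack')): A:[bye,data,hello,sync,err,pong] B:[ok,resp,ack]
After 13 (send(from=A, to=B, msg='tick')): A:[bye,data,hello,sync,err,pong] B:[ok,resp,ack,tick]
After 14 (send(from=B, to=A, msg='start')): A:[bye,data,hello,sync,err,pong,start] B:[ok,resp,ack,tick]
After 15 (send(from=A, to=B, msg='final')): A:[bye,data,hello,sync,err,pong,start] B:[ok,resp,ack,tick,final]
After 16 (process(B)): A:[bye,data,hello,sync,err,pong,start] B:[resp,ack,tick,final]

Answer: ok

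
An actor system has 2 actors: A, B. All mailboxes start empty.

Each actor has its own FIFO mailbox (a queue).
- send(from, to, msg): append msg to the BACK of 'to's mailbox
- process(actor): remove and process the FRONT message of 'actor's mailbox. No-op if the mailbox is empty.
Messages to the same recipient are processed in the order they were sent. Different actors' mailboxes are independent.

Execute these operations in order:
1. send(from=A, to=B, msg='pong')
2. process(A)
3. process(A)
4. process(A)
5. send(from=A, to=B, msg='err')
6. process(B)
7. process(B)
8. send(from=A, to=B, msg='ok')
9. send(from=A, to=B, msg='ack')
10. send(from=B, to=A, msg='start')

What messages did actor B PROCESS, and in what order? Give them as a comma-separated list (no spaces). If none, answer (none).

After 1 (send(from=A, to=B, msg='pong')): A:[] B:[pong]
After 2 (process(A)): A:[] B:[pong]
After 3 (process(A)): A:[] B:[pong]
After 4 (process(A)): A:[] B:[pong]
After 5 (send(from=A, to=B, msg='err')): A:[] B:[pong,err]
After 6 (process(B)): A:[] B:[err]
After 7 (process(B)): A:[] B:[]
After 8 (send(from=A, to=B, msg='ok')): A:[] B:[ok]
After 9 (send(from=A, to=B, msg='ack')): A:[] B:[ok,ack]
After 10 (send(from=B, to=A, msg='start')): A:[start] B:[ok,ack]

Answer: pong,err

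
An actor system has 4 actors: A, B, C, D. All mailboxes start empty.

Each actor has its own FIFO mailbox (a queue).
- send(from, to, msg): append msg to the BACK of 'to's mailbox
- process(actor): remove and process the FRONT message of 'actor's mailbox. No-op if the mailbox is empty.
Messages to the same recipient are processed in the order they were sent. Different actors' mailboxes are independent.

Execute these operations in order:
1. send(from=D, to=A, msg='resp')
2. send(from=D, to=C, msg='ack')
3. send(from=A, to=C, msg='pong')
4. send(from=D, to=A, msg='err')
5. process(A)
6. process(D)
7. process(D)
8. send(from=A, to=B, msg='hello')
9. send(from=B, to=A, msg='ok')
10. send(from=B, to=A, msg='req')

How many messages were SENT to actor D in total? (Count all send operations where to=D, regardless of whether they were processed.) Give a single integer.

Answer: 0

Derivation:
After 1 (send(from=D, to=A, msg='resp')): A:[resp] B:[] C:[] D:[]
After 2 (send(from=D, to=C, msg='ack')): A:[resp] B:[] C:[ack] D:[]
After 3 (send(from=A, to=C, msg='pong')): A:[resp] B:[] C:[ack,pong] D:[]
After 4 (send(from=D, to=A, msg='err')): A:[resp,err] B:[] C:[ack,pong] D:[]
After 5 (process(A)): A:[err] B:[] C:[ack,pong] D:[]
After 6 (process(D)): A:[err] B:[] C:[ack,pong] D:[]
After 7 (process(D)): A:[err] B:[] C:[ack,pong] D:[]
After 8 (send(from=A, to=B, msg='hello')): A:[err] B:[hello] C:[ack,pong] D:[]
After 9 (send(from=B, to=A, msg='ok')): A:[err,ok] B:[hello] C:[ack,pong] D:[]
After 10 (send(from=B, to=A, msg='req')): A:[err,ok,req] B:[hello] C:[ack,pong] D:[]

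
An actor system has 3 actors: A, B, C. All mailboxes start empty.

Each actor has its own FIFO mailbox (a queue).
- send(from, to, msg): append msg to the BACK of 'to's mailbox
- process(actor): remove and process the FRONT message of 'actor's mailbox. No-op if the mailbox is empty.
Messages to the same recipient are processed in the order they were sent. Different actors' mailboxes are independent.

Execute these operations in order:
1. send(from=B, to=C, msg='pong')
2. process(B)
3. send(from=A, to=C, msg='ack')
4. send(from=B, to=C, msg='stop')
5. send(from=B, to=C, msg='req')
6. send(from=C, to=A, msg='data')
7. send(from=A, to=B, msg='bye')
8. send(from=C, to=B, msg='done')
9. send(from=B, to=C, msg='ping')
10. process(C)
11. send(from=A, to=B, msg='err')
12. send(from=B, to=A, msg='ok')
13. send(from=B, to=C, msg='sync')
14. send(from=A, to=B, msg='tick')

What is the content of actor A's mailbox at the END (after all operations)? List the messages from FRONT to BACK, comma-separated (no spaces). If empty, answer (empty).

Answer: data,ok

Derivation:
After 1 (send(from=B, to=C, msg='pong')): A:[] B:[] C:[pong]
After 2 (process(B)): A:[] B:[] C:[pong]
After 3 (send(from=A, to=C, msg='ack')): A:[] B:[] C:[pong,ack]
After 4 (send(from=B, to=C, msg='stop')): A:[] B:[] C:[pong,ack,stop]
After 5 (send(from=B, to=C, msg='req')): A:[] B:[] C:[pong,ack,stop,req]
After 6 (send(from=C, to=A, msg='data')): A:[data] B:[] C:[pong,ack,stop,req]
After 7 (send(from=A, to=B, msg='bye')): A:[data] B:[bye] C:[pong,ack,stop,req]
After 8 (send(from=C, to=B, msg='done')): A:[data] B:[bye,done] C:[pong,ack,stop,req]
After 9 (send(from=B, to=C, msg='ping')): A:[data] B:[bye,done] C:[pong,ack,stop,req,ping]
After 10 (process(C)): A:[data] B:[bye,done] C:[ack,stop,req,ping]
After 11 (send(from=A, to=B, msg='err')): A:[data] B:[bye,done,err] C:[ack,stop,req,ping]
After 12 (send(from=B, to=A, msg='ok')): A:[data,ok] B:[bye,done,err] C:[ack,stop,req,ping]
After 13 (send(from=B, to=C, msg='sync')): A:[data,ok] B:[bye,done,err] C:[ack,stop,req,ping,sync]
After 14 (send(from=A, to=B, msg='tick')): A:[data,ok] B:[bye,done,err,tick] C:[ack,stop,req,ping,sync]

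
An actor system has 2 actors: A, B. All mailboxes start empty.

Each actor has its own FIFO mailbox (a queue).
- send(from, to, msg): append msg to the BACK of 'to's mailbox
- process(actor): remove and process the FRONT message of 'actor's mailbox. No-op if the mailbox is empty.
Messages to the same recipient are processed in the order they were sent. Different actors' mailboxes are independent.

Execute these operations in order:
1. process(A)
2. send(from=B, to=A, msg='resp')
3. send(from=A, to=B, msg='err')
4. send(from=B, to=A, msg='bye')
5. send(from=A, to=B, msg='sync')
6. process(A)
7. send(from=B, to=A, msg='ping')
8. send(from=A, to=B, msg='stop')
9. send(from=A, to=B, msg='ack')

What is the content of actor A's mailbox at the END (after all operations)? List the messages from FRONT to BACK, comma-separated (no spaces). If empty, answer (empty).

After 1 (process(A)): A:[] B:[]
After 2 (send(from=B, to=A, msg='resp')): A:[resp] B:[]
After 3 (send(from=A, to=B, msg='err')): A:[resp] B:[err]
After 4 (send(from=B, to=A, msg='bye')): A:[resp,bye] B:[err]
After 5 (send(from=A, to=B, msg='sync')): A:[resp,bye] B:[err,sync]
After 6 (process(A)): A:[bye] B:[err,sync]
After 7 (send(from=B, to=A, msg='ping')): A:[bye,ping] B:[err,sync]
After 8 (send(from=A, to=B, msg='stop')): A:[bye,ping] B:[err,sync,stop]
After 9 (send(from=A, to=B, msg='ack')): A:[bye,ping] B:[err,sync,stop,ack]

Answer: bye,ping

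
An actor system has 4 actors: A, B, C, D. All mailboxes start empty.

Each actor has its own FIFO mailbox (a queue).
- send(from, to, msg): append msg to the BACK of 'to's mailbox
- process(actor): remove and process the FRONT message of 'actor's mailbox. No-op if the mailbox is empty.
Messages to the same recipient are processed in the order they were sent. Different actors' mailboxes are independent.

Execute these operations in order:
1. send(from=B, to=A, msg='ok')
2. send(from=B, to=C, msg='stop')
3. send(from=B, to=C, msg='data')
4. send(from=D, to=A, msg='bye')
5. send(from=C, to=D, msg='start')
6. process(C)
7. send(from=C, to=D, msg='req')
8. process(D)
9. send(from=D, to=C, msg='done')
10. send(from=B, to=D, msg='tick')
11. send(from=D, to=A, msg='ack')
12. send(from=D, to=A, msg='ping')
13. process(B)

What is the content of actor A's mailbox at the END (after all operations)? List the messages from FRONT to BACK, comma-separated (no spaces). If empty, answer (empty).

After 1 (send(from=B, to=A, msg='ok')): A:[ok] B:[] C:[] D:[]
After 2 (send(from=B, to=C, msg='stop')): A:[ok] B:[] C:[stop] D:[]
After 3 (send(from=B, to=C, msg='data')): A:[ok] B:[] C:[stop,data] D:[]
After 4 (send(from=D, to=A, msg='bye')): A:[ok,bye] B:[] C:[stop,data] D:[]
After 5 (send(from=C, to=D, msg='start')): A:[ok,bye] B:[] C:[stop,data] D:[start]
After 6 (process(C)): A:[ok,bye] B:[] C:[data] D:[start]
After 7 (send(from=C, to=D, msg='req')): A:[ok,bye] B:[] C:[data] D:[start,req]
After 8 (process(D)): A:[ok,bye] B:[] C:[data] D:[req]
After 9 (send(from=D, to=C, msg='done')): A:[ok,bye] B:[] C:[data,done] D:[req]
After 10 (send(from=B, to=D, msg='tick')): A:[ok,bye] B:[] C:[data,done] D:[req,tick]
After 11 (send(from=D, to=A, msg='ack')): A:[ok,bye,ack] B:[] C:[data,done] D:[req,tick]
After 12 (send(from=D, to=A, msg='ping')): A:[ok,bye,ack,ping] B:[] C:[data,done] D:[req,tick]
After 13 (process(B)): A:[ok,bye,ack,ping] B:[] C:[data,done] D:[req,tick]

Answer: ok,bye,ack,ping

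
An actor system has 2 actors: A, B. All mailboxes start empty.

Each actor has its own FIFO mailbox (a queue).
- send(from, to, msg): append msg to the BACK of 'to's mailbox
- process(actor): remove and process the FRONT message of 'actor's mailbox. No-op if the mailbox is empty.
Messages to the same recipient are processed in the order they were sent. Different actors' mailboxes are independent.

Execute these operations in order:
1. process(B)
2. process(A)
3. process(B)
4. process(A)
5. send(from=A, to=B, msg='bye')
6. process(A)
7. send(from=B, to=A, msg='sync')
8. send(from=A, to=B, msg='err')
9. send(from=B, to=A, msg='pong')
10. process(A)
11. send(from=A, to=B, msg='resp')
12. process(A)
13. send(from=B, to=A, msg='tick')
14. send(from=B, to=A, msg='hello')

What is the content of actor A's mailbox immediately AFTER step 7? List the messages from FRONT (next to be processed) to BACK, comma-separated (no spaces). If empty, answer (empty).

After 1 (process(B)): A:[] B:[]
After 2 (process(A)): A:[] B:[]
After 3 (process(B)): A:[] B:[]
After 4 (process(A)): A:[] B:[]
After 5 (send(from=A, to=B, msg='bye')): A:[] B:[bye]
After 6 (process(A)): A:[] B:[bye]
After 7 (send(from=B, to=A, msg='sync')): A:[sync] B:[bye]

sync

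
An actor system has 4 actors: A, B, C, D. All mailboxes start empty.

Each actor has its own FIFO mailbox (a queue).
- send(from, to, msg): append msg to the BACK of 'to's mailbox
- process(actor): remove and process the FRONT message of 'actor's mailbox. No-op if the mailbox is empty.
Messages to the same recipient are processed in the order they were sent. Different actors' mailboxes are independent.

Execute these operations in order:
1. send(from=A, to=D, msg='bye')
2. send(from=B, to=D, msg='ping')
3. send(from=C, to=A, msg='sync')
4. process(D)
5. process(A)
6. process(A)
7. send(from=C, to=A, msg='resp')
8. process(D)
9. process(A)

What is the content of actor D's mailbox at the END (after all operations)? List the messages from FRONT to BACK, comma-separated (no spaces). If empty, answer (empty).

Answer: (empty)

Derivation:
After 1 (send(from=A, to=D, msg='bye')): A:[] B:[] C:[] D:[bye]
After 2 (send(from=B, to=D, msg='ping')): A:[] B:[] C:[] D:[bye,ping]
After 3 (send(from=C, to=A, msg='sync')): A:[sync] B:[] C:[] D:[bye,ping]
After 4 (process(D)): A:[sync] B:[] C:[] D:[ping]
After 5 (process(A)): A:[] B:[] C:[] D:[ping]
After 6 (process(A)): A:[] B:[] C:[] D:[ping]
After 7 (send(from=C, to=A, msg='resp')): A:[resp] B:[] C:[] D:[ping]
After 8 (process(D)): A:[resp] B:[] C:[] D:[]
After 9 (process(A)): A:[] B:[] C:[] D:[]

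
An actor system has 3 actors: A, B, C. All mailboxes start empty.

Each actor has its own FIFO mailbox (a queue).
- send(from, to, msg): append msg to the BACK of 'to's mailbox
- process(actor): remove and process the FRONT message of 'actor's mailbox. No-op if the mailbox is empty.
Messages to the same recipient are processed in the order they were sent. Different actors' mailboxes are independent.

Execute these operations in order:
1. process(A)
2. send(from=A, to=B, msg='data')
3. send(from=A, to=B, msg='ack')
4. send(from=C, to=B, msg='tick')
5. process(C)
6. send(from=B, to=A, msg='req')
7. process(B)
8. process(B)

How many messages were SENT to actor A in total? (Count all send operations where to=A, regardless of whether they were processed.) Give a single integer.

Answer: 1

Derivation:
After 1 (process(A)): A:[] B:[] C:[]
After 2 (send(from=A, to=B, msg='data')): A:[] B:[data] C:[]
After 3 (send(from=A, to=B, msg='ack')): A:[] B:[data,ack] C:[]
After 4 (send(from=C, to=B, msg='tick')): A:[] B:[data,ack,tick] C:[]
After 5 (process(C)): A:[] B:[data,ack,tick] C:[]
After 6 (send(from=B, to=A, msg='req')): A:[req] B:[data,ack,tick] C:[]
After 7 (process(B)): A:[req] B:[ack,tick] C:[]
After 8 (process(B)): A:[req] B:[tick] C:[]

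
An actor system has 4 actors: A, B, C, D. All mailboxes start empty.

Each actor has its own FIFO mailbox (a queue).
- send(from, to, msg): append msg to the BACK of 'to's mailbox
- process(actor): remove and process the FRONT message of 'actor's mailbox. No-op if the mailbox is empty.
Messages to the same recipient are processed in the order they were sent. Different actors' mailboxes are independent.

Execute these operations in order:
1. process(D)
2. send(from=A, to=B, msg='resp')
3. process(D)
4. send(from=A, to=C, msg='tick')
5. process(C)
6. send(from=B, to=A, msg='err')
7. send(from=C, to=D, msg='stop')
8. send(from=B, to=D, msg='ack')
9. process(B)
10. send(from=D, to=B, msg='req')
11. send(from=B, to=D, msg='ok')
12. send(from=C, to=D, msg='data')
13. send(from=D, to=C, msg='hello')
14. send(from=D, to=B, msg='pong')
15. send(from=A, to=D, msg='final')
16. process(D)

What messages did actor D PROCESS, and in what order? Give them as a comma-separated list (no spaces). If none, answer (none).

After 1 (process(D)): A:[] B:[] C:[] D:[]
After 2 (send(from=A, to=B, msg='resp')): A:[] B:[resp] C:[] D:[]
After 3 (process(D)): A:[] B:[resp] C:[] D:[]
After 4 (send(from=A, to=C, msg='tick')): A:[] B:[resp] C:[tick] D:[]
After 5 (process(C)): A:[] B:[resp] C:[] D:[]
After 6 (send(from=B, to=A, msg='err')): A:[err] B:[resp] C:[] D:[]
After 7 (send(from=C, to=D, msg='stop')): A:[err] B:[resp] C:[] D:[stop]
After 8 (send(from=B, to=D, msg='ack')): A:[err] B:[resp] C:[] D:[stop,ack]
After 9 (process(B)): A:[err] B:[] C:[] D:[stop,ack]
After 10 (send(from=D, to=B, msg='req')): A:[err] B:[req] C:[] D:[stop,ack]
After 11 (send(from=B, to=D, msg='ok')): A:[err] B:[req] C:[] D:[stop,ack,ok]
After 12 (send(from=C, to=D, msg='data')): A:[err] B:[req] C:[] D:[stop,ack,ok,data]
After 13 (send(from=D, to=C, msg='hello')): A:[err] B:[req] C:[hello] D:[stop,ack,ok,data]
After 14 (send(from=D, to=B, msg='pong')): A:[err] B:[req,pong] C:[hello] D:[stop,ack,ok,data]
After 15 (send(from=A, to=D, msg='final')): A:[err] B:[req,pong] C:[hello] D:[stop,ack,ok,data,final]
After 16 (process(D)): A:[err] B:[req,pong] C:[hello] D:[ack,ok,data,final]

Answer: stop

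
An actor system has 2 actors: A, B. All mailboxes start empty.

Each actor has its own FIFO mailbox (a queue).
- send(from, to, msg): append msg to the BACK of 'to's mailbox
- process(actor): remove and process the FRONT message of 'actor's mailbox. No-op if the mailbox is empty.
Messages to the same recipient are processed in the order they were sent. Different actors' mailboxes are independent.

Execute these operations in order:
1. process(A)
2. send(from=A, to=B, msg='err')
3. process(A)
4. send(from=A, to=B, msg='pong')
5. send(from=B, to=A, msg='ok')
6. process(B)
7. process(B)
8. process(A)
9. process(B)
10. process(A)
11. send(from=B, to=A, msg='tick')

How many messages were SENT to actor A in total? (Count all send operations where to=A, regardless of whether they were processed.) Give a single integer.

After 1 (process(A)): A:[] B:[]
After 2 (send(from=A, to=B, msg='err')): A:[] B:[err]
After 3 (process(A)): A:[] B:[err]
After 4 (send(from=A, to=B, msg='pong')): A:[] B:[err,pong]
After 5 (send(from=B, to=A, msg='ok')): A:[ok] B:[err,pong]
After 6 (process(B)): A:[ok] B:[pong]
After 7 (process(B)): A:[ok] B:[]
After 8 (process(A)): A:[] B:[]
After 9 (process(B)): A:[] B:[]
After 10 (process(A)): A:[] B:[]
After 11 (send(from=B, to=A, msg='tick')): A:[tick] B:[]

Answer: 2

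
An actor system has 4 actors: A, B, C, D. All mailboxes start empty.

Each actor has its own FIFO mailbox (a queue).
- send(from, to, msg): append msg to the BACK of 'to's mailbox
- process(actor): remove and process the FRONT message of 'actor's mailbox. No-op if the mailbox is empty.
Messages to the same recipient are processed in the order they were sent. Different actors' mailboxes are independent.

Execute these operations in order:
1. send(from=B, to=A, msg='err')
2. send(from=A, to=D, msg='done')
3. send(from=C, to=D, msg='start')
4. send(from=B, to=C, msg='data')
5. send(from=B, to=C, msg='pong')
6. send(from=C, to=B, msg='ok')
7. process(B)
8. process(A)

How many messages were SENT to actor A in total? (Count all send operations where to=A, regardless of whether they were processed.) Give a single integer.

After 1 (send(from=B, to=A, msg='err')): A:[err] B:[] C:[] D:[]
After 2 (send(from=A, to=D, msg='done')): A:[err] B:[] C:[] D:[done]
After 3 (send(from=C, to=D, msg='start')): A:[err] B:[] C:[] D:[done,start]
After 4 (send(from=B, to=C, msg='data')): A:[err] B:[] C:[data] D:[done,start]
After 5 (send(from=B, to=C, msg='pong')): A:[err] B:[] C:[data,pong] D:[done,start]
After 6 (send(from=C, to=B, msg='ok')): A:[err] B:[ok] C:[data,pong] D:[done,start]
After 7 (process(B)): A:[err] B:[] C:[data,pong] D:[done,start]
After 8 (process(A)): A:[] B:[] C:[data,pong] D:[done,start]

Answer: 1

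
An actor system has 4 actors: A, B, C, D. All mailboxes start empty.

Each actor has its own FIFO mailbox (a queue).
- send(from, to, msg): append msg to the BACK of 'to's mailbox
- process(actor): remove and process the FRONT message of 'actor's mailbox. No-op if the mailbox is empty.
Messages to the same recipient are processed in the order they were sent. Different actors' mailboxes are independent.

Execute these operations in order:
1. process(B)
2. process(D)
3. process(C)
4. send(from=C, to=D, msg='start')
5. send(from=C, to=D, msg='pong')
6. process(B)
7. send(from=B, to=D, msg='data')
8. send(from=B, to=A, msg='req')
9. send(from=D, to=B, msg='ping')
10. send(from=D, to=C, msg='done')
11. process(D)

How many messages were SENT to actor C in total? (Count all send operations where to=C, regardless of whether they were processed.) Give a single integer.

After 1 (process(B)): A:[] B:[] C:[] D:[]
After 2 (process(D)): A:[] B:[] C:[] D:[]
After 3 (process(C)): A:[] B:[] C:[] D:[]
After 4 (send(from=C, to=D, msg='start')): A:[] B:[] C:[] D:[start]
After 5 (send(from=C, to=D, msg='pong')): A:[] B:[] C:[] D:[start,pong]
After 6 (process(B)): A:[] B:[] C:[] D:[start,pong]
After 7 (send(from=B, to=D, msg='data')): A:[] B:[] C:[] D:[start,pong,data]
After 8 (send(from=B, to=A, msg='req')): A:[req] B:[] C:[] D:[start,pong,data]
After 9 (send(from=D, to=B, msg='ping')): A:[req] B:[ping] C:[] D:[start,pong,data]
After 10 (send(from=D, to=C, msg='done')): A:[req] B:[ping] C:[done] D:[start,pong,data]
After 11 (process(D)): A:[req] B:[ping] C:[done] D:[pong,data]

Answer: 1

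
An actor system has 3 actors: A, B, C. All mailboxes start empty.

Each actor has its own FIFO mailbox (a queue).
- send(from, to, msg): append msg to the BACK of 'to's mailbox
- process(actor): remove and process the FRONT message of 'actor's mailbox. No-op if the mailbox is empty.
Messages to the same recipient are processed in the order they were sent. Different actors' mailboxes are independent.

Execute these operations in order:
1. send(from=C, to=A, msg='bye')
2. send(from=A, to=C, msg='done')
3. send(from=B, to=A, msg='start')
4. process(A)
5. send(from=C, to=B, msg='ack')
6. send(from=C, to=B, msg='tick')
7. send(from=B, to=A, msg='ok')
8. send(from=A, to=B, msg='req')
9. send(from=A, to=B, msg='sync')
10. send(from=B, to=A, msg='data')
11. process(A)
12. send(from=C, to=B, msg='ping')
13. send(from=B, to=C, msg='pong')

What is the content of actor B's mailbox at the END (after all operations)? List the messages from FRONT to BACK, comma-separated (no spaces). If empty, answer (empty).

After 1 (send(from=C, to=A, msg='bye')): A:[bye] B:[] C:[]
After 2 (send(from=A, to=C, msg='done')): A:[bye] B:[] C:[done]
After 3 (send(from=B, to=A, msg='start')): A:[bye,start] B:[] C:[done]
After 4 (process(A)): A:[start] B:[] C:[done]
After 5 (send(from=C, to=B, msg='ack')): A:[start] B:[ack] C:[done]
After 6 (send(from=C, to=B, msg='tick')): A:[start] B:[ack,tick] C:[done]
After 7 (send(from=B, to=A, msg='ok')): A:[start,ok] B:[ack,tick] C:[done]
After 8 (send(from=A, to=B, msg='req')): A:[start,ok] B:[ack,tick,req] C:[done]
After 9 (send(from=A, to=B, msg='sync')): A:[start,ok] B:[ack,tick,req,sync] C:[done]
After 10 (send(from=B, to=A, msg='data')): A:[start,ok,data] B:[ack,tick,req,sync] C:[done]
After 11 (process(A)): A:[ok,data] B:[ack,tick,req,sync] C:[done]
After 12 (send(from=C, to=B, msg='ping')): A:[ok,data] B:[ack,tick,req,sync,ping] C:[done]
After 13 (send(from=B, to=C, msg='pong')): A:[ok,data] B:[ack,tick,req,sync,ping] C:[done,pong]

Answer: ack,tick,req,sync,ping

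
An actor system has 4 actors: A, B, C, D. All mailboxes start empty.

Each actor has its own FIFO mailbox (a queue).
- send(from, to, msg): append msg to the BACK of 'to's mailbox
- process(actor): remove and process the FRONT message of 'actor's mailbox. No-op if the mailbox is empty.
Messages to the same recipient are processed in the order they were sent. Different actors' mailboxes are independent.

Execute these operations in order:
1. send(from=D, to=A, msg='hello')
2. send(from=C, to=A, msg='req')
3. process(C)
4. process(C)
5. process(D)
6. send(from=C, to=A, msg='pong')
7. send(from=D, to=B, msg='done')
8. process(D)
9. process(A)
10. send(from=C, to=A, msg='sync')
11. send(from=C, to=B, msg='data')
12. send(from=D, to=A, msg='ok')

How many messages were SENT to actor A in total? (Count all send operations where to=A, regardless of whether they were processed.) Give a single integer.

After 1 (send(from=D, to=A, msg='hello')): A:[hello] B:[] C:[] D:[]
After 2 (send(from=C, to=A, msg='req')): A:[hello,req] B:[] C:[] D:[]
After 3 (process(C)): A:[hello,req] B:[] C:[] D:[]
After 4 (process(C)): A:[hello,req] B:[] C:[] D:[]
After 5 (process(D)): A:[hello,req] B:[] C:[] D:[]
After 6 (send(from=C, to=A, msg='pong')): A:[hello,req,pong] B:[] C:[] D:[]
After 7 (send(from=D, to=B, msg='done')): A:[hello,req,pong] B:[done] C:[] D:[]
After 8 (process(D)): A:[hello,req,pong] B:[done] C:[] D:[]
After 9 (process(A)): A:[req,pong] B:[done] C:[] D:[]
After 10 (send(from=C, to=A, msg='sync')): A:[req,pong,sync] B:[done] C:[] D:[]
After 11 (send(from=C, to=B, msg='data')): A:[req,pong,sync] B:[done,data] C:[] D:[]
After 12 (send(from=D, to=A, msg='ok')): A:[req,pong,sync,ok] B:[done,data] C:[] D:[]

Answer: 5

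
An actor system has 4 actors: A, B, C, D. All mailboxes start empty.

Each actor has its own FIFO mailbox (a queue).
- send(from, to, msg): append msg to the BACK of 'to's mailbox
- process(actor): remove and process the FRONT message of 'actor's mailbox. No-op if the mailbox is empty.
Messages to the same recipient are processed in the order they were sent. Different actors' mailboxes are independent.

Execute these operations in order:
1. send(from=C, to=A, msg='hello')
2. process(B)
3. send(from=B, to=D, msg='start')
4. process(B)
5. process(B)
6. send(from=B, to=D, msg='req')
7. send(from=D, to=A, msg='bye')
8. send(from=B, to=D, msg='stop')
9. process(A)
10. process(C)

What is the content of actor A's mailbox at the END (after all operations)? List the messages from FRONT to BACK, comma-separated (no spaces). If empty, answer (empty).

After 1 (send(from=C, to=A, msg='hello')): A:[hello] B:[] C:[] D:[]
After 2 (process(B)): A:[hello] B:[] C:[] D:[]
After 3 (send(from=B, to=D, msg='start')): A:[hello] B:[] C:[] D:[start]
After 4 (process(B)): A:[hello] B:[] C:[] D:[start]
After 5 (process(B)): A:[hello] B:[] C:[] D:[start]
After 6 (send(from=B, to=D, msg='req')): A:[hello] B:[] C:[] D:[start,req]
After 7 (send(from=D, to=A, msg='bye')): A:[hello,bye] B:[] C:[] D:[start,req]
After 8 (send(from=B, to=D, msg='stop')): A:[hello,bye] B:[] C:[] D:[start,req,stop]
After 9 (process(A)): A:[bye] B:[] C:[] D:[start,req,stop]
After 10 (process(C)): A:[bye] B:[] C:[] D:[start,req,stop]

Answer: bye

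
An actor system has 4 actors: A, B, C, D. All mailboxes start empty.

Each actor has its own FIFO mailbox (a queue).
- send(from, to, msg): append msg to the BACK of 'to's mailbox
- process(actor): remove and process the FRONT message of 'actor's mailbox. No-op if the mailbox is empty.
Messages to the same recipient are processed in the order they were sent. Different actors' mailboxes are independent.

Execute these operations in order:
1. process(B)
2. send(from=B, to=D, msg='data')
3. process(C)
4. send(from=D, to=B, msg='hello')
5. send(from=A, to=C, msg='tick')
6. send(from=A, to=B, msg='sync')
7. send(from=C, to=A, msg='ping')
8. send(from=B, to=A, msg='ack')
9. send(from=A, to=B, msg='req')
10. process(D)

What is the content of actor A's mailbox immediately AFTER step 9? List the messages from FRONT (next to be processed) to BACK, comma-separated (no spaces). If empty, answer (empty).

After 1 (process(B)): A:[] B:[] C:[] D:[]
After 2 (send(from=B, to=D, msg='data')): A:[] B:[] C:[] D:[data]
After 3 (process(C)): A:[] B:[] C:[] D:[data]
After 4 (send(from=D, to=B, msg='hello')): A:[] B:[hello] C:[] D:[data]
After 5 (send(from=A, to=C, msg='tick')): A:[] B:[hello] C:[tick] D:[data]
After 6 (send(from=A, to=B, msg='sync')): A:[] B:[hello,sync] C:[tick] D:[data]
After 7 (send(from=C, to=A, msg='ping')): A:[ping] B:[hello,sync] C:[tick] D:[data]
After 8 (send(from=B, to=A, msg='ack')): A:[ping,ack] B:[hello,sync] C:[tick] D:[data]
After 9 (send(from=A, to=B, msg='req')): A:[ping,ack] B:[hello,sync,req] C:[tick] D:[data]

ping,ack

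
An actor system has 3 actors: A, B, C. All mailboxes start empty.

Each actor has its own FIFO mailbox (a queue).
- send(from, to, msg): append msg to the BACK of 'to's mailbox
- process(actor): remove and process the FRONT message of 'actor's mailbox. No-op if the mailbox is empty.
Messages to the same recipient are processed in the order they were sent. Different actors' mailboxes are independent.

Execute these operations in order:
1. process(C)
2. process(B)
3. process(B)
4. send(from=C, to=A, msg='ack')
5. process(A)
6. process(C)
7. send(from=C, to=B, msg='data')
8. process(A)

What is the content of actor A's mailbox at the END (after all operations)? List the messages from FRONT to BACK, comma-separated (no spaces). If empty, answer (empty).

Answer: (empty)

Derivation:
After 1 (process(C)): A:[] B:[] C:[]
After 2 (process(B)): A:[] B:[] C:[]
After 3 (process(B)): A:[] B:[] C:[]
After 4 (send(from=C, to=A, msg='ack')): A:[ack] B:[] C:[]
After 5 (process(A)): A:[] B:[] C:[]
After 6 (process(C)): A:[] B:[] C:[]
After 7 (send(from=C, to=B, msg='data')): A:[] B:[data] C:[]
After 8 (process(A)): A:[] B:[data] C:[]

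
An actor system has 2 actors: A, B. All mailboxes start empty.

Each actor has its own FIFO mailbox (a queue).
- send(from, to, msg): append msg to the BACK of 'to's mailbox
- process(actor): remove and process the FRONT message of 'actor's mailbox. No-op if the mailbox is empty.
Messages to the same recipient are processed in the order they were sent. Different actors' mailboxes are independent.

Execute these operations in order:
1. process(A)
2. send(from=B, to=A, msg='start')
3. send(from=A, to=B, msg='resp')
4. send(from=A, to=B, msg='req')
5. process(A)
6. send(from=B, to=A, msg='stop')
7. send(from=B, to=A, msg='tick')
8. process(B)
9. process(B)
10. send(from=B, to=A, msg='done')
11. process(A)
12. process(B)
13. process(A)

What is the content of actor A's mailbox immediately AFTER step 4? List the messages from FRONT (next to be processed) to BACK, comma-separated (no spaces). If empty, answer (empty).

After 1 (process(A)): A:[] B:[]
After 2 (send(from=B, to=A, msg='start')): A:[start] B:[]
After 3 (send(from=A, to=B, msg='resp')): A:[start] B:[resp]
After 4 (send(from=A, to=B, msg='req')): A:[start] B:[resp,req]

start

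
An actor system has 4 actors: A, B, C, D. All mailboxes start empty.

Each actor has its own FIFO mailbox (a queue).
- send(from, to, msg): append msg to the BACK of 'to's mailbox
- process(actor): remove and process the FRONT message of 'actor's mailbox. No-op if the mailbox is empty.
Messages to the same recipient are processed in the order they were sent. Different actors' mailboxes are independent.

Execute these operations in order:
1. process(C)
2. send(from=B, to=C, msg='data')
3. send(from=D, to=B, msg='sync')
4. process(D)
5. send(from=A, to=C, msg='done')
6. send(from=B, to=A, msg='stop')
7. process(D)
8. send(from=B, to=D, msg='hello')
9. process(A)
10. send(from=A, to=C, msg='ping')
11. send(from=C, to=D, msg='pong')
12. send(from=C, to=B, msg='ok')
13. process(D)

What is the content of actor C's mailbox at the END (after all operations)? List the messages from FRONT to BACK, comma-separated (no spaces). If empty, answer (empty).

After 1 (process(C)): A:[] B:[] C:[] D:[]
After 2 (send(from=B, to=C, msg='data')): A:[] B:[] C:[data] D:[]
After 3 (send(from=D, to=B, msg='sync')): A:[] B:[sync] C:[data] D:[]
After 4 (process(D)): A:[] B:[sync] C:[data] D:[]
After 5 (send(from=A, to=C, msg='done')): A:[] B:[sync] C:[data,done] D:[]
After 6 (send(from=B, to=A, msg='stop')): A:[stop] B:[sync] C:[data,done] D:[]
After 7 (process(D)): A:[stop] B:[sync] C:[data,done] D:[]
After 8 (send(from=B, to=D, msg='hello')): A:[stop] B:[sync] C:[data,done] D:[hello]
After 9 (process(A)): A:[] B:[sync] C:[data,done] D:[hello]
After 10 (send(from=A, to=C, msg='ping')): A:[] B:[sync] C:[data,done,ping] D:[hello]
After 11 (send(from=C, to=D, msg='pong')): A:[] B:[sync] C:[data,done,ping] D:[hello,pong]
After 12 (send(from=C, to=B, msg='ok')): A:[] B:[sync,ok] C:[data,done,ping] D:[hello,pong]
After 13 (process(D)): A:[] B:[sync,ok] C:[data,done,ping] D:[pong]

Answer: data,done,ping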